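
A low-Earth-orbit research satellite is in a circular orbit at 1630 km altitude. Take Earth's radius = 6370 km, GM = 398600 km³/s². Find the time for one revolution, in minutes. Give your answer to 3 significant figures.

119 min

Semi-major axis a = 6370 + 1630 = 8000 km. Period T = 2π√(a³/μ) = 2π√(8000³/398600) = 7121.1 s = 118.68 min.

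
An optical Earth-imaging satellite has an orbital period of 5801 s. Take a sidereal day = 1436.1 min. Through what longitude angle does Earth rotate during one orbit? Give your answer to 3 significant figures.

24.2°

During one orbit Earth rotates (5801.0 / 86166) × 360° = 24.24°.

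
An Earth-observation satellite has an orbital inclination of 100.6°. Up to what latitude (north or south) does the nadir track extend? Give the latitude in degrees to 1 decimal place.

79.4°

Retrograde orbit: the ground track reaches ±(180° − i) = ±(180 − 100.6) = ±79.4°.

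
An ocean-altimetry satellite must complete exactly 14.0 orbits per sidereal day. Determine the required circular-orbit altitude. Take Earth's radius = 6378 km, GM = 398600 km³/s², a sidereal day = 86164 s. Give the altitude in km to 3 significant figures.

Required period T = 86164 / 14.0 = 6154.6 s.
From T = 2π√(a³/μ): a = (μ T²/4π²)^(1/3) = (398600 × 6154.6² / 4π²)^(1/3) = 7259 km.
Altitude h = a − R = 7259 − 6378 = 881 km.

881 km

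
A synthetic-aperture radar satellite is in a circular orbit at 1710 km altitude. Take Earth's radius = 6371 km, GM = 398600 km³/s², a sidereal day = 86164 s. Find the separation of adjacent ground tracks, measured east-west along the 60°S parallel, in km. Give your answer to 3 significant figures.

Semi-major axis a = 6371 + 1710 = 8081 km. Period T = 2π√(a³/μ) = 2π√(8081³/398600) = 7229.5 s = 120.49 min.
Node shift per orbit = (7229.5/86164) × 360° = 30.21°.
Equatorial spacing = 30.21 × 111.2 km/° = 3359 km.
At 60° latitude, spacing = 3359 × cos(60°) = 1679 km.

1680 km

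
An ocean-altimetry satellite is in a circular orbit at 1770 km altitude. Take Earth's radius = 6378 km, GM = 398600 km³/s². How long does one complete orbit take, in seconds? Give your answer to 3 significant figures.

7320 seconds

Semi-major axis a = 6378 + 1770 = 8148 km. Period T = 2π√(a³/μ) = 2π√(8148³/398600) = 7319.6 s = 121.99 min.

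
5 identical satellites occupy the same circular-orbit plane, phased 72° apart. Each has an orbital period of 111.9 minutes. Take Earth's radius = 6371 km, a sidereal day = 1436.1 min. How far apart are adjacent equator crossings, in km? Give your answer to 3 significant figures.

T = 111.9 min = 6714.0 s.
Single-satellite node shift = (6714.0/86166) × 360° = 28.05°.
With 5 satellites evenly phased, successive equator crossings are 28.05/5 = 5.610° apart.
That is 5.610 × 111.2 = 624 km at the equator.

624 km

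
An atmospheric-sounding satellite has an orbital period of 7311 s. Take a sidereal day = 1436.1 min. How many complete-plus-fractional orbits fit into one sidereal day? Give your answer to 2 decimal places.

11.79

Orbits per sidereal day = 86166 / 7311.0 = 11.786.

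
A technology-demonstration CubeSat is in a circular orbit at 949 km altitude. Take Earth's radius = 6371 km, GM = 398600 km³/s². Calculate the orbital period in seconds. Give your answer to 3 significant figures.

Semi-major axis a = 6371 + 949 = 7320 km. Period T = 2π√(a³/μ) = 2π√(7320³/398600) = 6232.7 s = 103.88 min.

6230 seconds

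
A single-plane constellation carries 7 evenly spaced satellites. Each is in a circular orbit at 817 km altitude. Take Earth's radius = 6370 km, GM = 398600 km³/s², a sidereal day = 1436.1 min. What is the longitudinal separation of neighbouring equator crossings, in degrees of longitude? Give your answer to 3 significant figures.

3.62°

Semi-major axis a = 6370 + 817 = 7187 km. Period T = 2π√(a³/μ) = 2π√(7187³/398600) = 6063.6 s = 101.06 min.
Single-satellite node shift = (6063.6/86166) × 360° = 25.33°.
With 7 satellites evenly phased, successive equator crossings are 25.33/7 = 3.619° apart.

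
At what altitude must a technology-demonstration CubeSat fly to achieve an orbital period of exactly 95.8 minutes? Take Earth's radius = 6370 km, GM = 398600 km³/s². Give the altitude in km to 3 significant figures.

T = 95.8 min = 5748.0 s.
From T = 2π√(a³/μ): a = (μ T²/4π²)^(1/3) = (398600 × 5748.0² / 4π²)^(1/3) = 6935 km.
Altitude h = a − R = 6935 − 6370 = 565 km.

565 km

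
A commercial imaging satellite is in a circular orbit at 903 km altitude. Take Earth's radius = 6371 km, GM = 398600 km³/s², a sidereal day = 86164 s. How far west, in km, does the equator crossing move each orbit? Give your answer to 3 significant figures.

Semi-major axis a = 6371 + 903 = 7274 km. Period T = 2π√(a³/μ) = 2π√(7274³/398600) = 6174.1 s = 102.90 min.
During one orbit Earth rotates (6174.1 / 86164) × 360° = 25.80°.
At the equator that is 25.80° × (2π·6371/360) km/° = 25.80 × 111.2 = 2868 km.

2870 km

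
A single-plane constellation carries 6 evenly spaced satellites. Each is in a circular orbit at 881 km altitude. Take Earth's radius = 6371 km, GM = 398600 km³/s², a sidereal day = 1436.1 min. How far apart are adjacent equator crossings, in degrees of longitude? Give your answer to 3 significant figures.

4.28°

Semi-major axis a = 6371 + 881 = 7252 km. Period T = 2π√(a³/μ) = 2π√(7252³/398600) = 6146.1 s = 102.43 min.
Single-satellite node shift = (6146.1/86166) × 360° = 25.68°.
With 6 satellites evenly phased, successive equator crossings are 25.68/6 = 4.280° apart.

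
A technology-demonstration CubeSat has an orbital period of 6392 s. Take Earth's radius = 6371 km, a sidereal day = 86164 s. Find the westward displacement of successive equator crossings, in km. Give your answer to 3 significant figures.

During one orbit Earth rotates (6392.0 / 86164) × 360° = 26.71°.
At the equator that is 26.71° × (2π·6371/360) km/° = 26.71 × 111.2 = 2970 km.

2970 km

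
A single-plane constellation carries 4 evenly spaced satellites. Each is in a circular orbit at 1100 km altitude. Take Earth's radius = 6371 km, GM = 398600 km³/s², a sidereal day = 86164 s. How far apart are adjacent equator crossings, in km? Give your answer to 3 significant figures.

746 km

Semi-major axis a = 6371 + 1100 = 7471 km. Period T = 2π√(a³/μ) = 2π√(7471³/398600) = 6426.6 s = 107.11 min.
Single-satellite node shift = (6426.6/86164) × 360° = 26.85°.
With 4 satellites evenly phased, successive equator crossings are 26.85/4 = 6.713° apart.
That is 6.713 × 111.2 = 746 km at the equator.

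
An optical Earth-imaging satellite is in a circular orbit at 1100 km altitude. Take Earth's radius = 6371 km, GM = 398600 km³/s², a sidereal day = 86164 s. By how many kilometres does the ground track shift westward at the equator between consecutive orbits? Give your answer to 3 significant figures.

2990 km

Semi-major axis a = 6371 + 1100 = 7471 km. Period T = 2π√(a³/μ) = 2π√(7471³/398600) = 6426.6 s = 107.11 min.
During one orbit Earth rotates (6426.6 / 86164) × 360° = 26.85°.
At the equator that is 26.85° × (2π·6371/360) km/° = 26.85 × 111.2 = 2986 km.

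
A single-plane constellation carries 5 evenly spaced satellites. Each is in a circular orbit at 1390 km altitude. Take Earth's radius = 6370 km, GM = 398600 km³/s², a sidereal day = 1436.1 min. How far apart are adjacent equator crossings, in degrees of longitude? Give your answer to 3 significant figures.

Semi-major axis a = 6370 + 1390 = 7760 km. Period T = 2π√(a³/μ) = 2π√(7760³/398600) = 6803.1 s = 113.38 min.
Single-satellite node shift = (6803.1/86166) × 360° = 28.42°.
With 5 satellites evenly phased, successive equator crossings are 28.42/5 = 5.685° apart.

5.68°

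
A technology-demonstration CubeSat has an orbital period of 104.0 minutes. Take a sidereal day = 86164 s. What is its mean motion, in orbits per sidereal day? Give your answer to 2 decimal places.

T = 104.0 min = 6240.0 s.
Orbits per sidereal day = 86164 / 6240.0 = 13.808.

13.81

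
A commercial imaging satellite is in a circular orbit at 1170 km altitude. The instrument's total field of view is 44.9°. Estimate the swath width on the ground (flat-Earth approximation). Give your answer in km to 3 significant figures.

967 km

Half-angle = 44.9°/2 = 22.45°.
Swath width ≈ 2h·tan(θ/2) = 2 × 1170 × tan(22.45°) = 966.9 km.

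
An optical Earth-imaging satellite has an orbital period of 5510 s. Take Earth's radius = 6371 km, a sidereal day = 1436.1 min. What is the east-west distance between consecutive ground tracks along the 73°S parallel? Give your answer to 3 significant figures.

748 km

Node shift per orbit = (5510.0/86166) × 360° = 23.02°.
Equatorial spacing = 23.02 × 111.2 km/° = 2560 km.
At 73° latitude, spacing = 2560 × cos(73°) = 748 km.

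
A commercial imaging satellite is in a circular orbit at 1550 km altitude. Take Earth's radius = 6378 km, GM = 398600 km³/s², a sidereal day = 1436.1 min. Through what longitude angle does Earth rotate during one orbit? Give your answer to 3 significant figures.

Semi-major axis a = 6378 + 1550 = 7928 km. Period T = 2π√(a³/μ) = 2π√(7928³/398600) = 7025.2 s = 117.09 min.
During one orbit Earth rotates (7025.2 / 86166) × 360° = 29.35°.

29.4°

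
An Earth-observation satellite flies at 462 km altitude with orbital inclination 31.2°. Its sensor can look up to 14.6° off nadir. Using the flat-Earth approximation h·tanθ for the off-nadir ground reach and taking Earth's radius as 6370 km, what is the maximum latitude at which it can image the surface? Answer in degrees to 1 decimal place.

For a prograde orbit the ground track reaches latitude ±i = ±31.2°.
Sensor half-swath on the ground ≈ 462·tan(14.6°) = 120 km = 1.08° of latitude.
Maximum observable latitude ≈ 31.2 + 1.08 = 32.3°.

32.3°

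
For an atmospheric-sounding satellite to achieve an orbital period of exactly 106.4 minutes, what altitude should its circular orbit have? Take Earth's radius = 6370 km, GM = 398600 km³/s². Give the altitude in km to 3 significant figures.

1070 km

T = 106.4 min = 6384.0 s.
From T = 2π√(a³/μ): a = (μ T²/4π²)^(1/3) = (398600 × 6384.0² / 4π²)^(1/3) = 7438 km.
Altitude h = a − R = 7438 − 6370 = 1068 km.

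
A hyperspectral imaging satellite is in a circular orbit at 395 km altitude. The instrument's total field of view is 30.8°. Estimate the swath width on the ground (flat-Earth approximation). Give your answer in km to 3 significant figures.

218 km

Half-angle = 30.8°/2 = 15.4°.
Swath width ≈ 2h·tan(θ/2) = 2 × 395 × tan(15.4°) = 217.6 km.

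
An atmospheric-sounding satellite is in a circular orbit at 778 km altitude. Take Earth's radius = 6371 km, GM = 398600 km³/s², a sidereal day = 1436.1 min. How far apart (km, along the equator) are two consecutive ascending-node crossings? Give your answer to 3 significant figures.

2790 km

Semi-major axis a = 6371 + 778 = 7149 km. Period T = 2π√(a³/μ) = 2π√(7149³/398600) = 6015.6 s = 100.26 min.
During one orbit Earth rotates (6015.6 / 86166) × 360° = 25.13°.
At the equator that is 25.13° × (2π·6371/360) km/° = 25.13 × 111.2 = 2795 km.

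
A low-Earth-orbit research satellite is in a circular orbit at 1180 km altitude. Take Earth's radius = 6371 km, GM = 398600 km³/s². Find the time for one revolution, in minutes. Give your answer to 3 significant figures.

Semi-major axis a = 6371 + 1180 = 7551 km. Period T = 2π√(a³/μ) = 2π√(7551³/398600) = 6530.1 s = 108.83 min.

109 min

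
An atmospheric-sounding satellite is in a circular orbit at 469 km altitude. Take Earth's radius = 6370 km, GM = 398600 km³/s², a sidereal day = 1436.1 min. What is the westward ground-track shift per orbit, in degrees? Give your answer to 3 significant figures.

23.5°

Semi-major axis a = 6370 + 469 = 6839 km. Period T = 2π√(a³/μ) = 2π√(6839³/398600) = 5628.6 s = 93.81 min.
During one orbit Earth rotates (5628.6 / 86166) × 360° = 23.52°.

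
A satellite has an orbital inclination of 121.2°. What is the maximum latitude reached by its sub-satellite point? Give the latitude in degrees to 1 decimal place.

Retrograde orbit: the ground track reaches ±(180° − i) = ±(180 − 121.2) = ±58.8°.

58.8°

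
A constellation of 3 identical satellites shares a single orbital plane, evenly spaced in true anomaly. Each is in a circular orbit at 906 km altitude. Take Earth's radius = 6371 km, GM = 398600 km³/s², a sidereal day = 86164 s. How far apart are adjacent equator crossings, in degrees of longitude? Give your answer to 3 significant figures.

Semi-major axis a = 6371 + 906 = 7277 km. Period T = 2π√(a³/μ) = 2π√(7277³/398600) = 6177.9 s = 102.96 min.
Single-satellite node shift = (6177.9/86164) × 360° = 25.81°.
With 3 satellites evenly phased, successive equator crossings are 25.81/3 = 8.604° apart.

8.60°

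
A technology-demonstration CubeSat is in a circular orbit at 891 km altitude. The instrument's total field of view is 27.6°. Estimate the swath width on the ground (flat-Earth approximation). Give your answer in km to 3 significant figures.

Half-angle = 27.6°/2 = 13.8°.
Swath width ≈ 2h·tan(θ/2) = 2 × 891 × tan(13.8°) = 437.7 km.

438 km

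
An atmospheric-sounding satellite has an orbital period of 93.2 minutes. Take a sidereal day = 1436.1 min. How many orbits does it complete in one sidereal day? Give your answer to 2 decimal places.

15.41

T = 93.2 min = 5592.0 s.
Orbits per sidereal day = 86166 / 5592.0 = 15.409.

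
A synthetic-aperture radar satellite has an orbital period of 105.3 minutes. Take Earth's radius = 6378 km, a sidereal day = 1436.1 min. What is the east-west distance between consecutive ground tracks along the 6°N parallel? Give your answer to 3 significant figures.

2920 km

T = 105.3 min = 6318.0 s.
Node shift per orbit = (6318.0/86166) × 360° = 26.40°.
Equatorial spacing = 26.40 × 111.3 km/° = 2938 km.
At 6° latitude, spacing = 2938 × cos(6°) = 2922 km.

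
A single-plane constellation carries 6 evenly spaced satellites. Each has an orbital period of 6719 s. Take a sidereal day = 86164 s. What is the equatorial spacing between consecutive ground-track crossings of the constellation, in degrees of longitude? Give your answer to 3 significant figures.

Single-satellite node shift = (6719.0/86164) × 360° = 28.07°.
With 6 satellites evenly phased, successive equator crossings are 28.07/6 = 4.679° apart.

4.68°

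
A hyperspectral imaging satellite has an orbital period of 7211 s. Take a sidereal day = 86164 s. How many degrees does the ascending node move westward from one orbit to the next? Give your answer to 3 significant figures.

30.1°

During one orbit Earth rotates (7211.0 / 86164) × 360° = 30.13°.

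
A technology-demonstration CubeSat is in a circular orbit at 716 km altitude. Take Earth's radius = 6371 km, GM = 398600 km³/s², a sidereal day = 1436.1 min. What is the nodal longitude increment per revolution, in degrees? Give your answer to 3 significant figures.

24.8°

Semi-major axis a = 6371 + 716 = 7087 km. Period T = 2π√(a³/μ) = 2π√(7087³/398600) = 5937.5 s = 98.96 min.
During one orbit Earth rotates (5937.5 / 86166) × 360° = 24.81°.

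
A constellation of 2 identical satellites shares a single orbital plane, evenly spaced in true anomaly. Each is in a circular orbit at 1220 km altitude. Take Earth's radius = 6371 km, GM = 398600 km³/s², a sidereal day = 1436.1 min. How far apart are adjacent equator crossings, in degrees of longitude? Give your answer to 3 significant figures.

Semi-major axis a = 6371 + 1220 = 7591 km. Period T = 2π√(a³/μ) = 2π√(7591³/398600) = 6582.0 s = 109.70 min.
Single-satellite node shift = (6582.0/86166) × 360° = 27.50°.
With 2 satellites evenly phased, successive equator crossings are 27.50/2 = 13.750° apart.

13.7°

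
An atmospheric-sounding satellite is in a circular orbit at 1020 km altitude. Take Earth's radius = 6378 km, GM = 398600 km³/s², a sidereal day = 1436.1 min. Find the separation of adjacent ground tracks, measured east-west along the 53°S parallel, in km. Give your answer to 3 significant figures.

1770 km

Semi-major axis a = 6378 + 1020 = 7398 km. Period T = 2π√(a³/μ) = 2π√(7398³/398600) = 6332.6 s = 105.54 min.
Node shift per orbit = (6332.6/86166) × 360° = 26.46°.
Equatorial spacing = 26.46 × 111.3 km/° = 2945 km.
At 53° latitude, spacing = 2945 × cos(53°) = 1772 km.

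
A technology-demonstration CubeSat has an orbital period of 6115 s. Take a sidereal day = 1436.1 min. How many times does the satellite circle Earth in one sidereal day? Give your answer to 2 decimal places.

Orbits per sidereal day = 86166 / 6115.0 = 14.091.

14.09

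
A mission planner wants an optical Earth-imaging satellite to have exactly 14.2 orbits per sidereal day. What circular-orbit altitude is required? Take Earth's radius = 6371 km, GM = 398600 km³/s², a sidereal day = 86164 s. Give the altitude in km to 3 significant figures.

819 km

Required period T = 86164 / 14.2 = 6067.9 s.
From T = 2π√(a³/μ): a = (μ T²/4π²)^(1/3) = (398600 × 6067.9² / 4π²)^(1/3) = 7190 km.
Altitude h = a − R = 7190 − 6371 = 819 km.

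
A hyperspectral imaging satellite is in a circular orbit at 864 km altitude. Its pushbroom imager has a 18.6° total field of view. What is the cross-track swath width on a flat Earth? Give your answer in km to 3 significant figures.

283 km

Half-angle = 18.6°/2 = 9.3°.
Swath width ≈ 2h·tan(θ/2) = 2 × 864 × tan(9.3°) = 283.0 km.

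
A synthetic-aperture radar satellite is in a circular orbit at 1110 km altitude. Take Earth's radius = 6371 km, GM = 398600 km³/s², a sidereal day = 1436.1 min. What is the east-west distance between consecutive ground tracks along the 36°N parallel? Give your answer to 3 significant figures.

Semi-major axis a = 6371 + 1110 = 7481 km. Period T = 2π√(a³/μ) = 2π√(7481³/398600) = 6439.5 s = 107.32 min.
Node shift per orbit = (6439.5/86166) × 360° = 26.90°.
Equatorial spacing = 26.90 × 111.2 km/° = 2992 km.
At 36° latitude, spacing = 2992 × cos(36°) = 2420 km.

2420 km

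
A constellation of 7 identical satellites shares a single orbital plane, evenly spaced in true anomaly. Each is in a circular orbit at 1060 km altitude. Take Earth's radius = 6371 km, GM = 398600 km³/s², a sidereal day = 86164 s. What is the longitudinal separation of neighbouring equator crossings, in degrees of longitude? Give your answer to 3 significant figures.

3.81°

Semi-major axis a = 6371 + 1060 = 7431 km. Period T = 2π√(a³/μ) = 2π√(7431³/398600) = 6375.0 s = 106.25 min.
Single-satellite node shift = (6375.0/86164) × 360° = 26.64°.
With 7 satellites evenly phased, successive equator crossings are 26.64/7 = 3.805° apart.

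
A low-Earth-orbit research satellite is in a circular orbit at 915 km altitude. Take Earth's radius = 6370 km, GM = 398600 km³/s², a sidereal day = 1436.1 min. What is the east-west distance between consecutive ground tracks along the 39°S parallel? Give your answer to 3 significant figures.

Semi-major axis a = 6370 + 915 = 7285 km. Period T = 2π√(a³/μ) = 2π√(7285³/398600) = 6188.1 s = 103.13 min.
Node shift per orbit = (6188.1/86166) × 360° = 25.85°.
Equatorial spacing = 25.85 × 111.2 km/° = 2874 km.
At 39° latitude, spacing = 2874 × cos(39°) = 2234 km.

2230 km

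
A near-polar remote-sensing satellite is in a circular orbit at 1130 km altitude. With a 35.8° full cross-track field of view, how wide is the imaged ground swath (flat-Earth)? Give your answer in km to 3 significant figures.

Half-angle = 35.8°/2 = 17.9°.
Swath width ≈ 2h·tan(θ/2) = 2 × 1130 × tan(17.9°) = 730.0 km.

730 km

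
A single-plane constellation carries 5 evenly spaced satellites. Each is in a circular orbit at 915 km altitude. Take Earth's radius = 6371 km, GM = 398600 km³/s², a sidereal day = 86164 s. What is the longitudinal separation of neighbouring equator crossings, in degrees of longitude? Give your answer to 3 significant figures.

5.17°

Semi-major axis a = 6371 + 915 = 7286 km. Period T = 2π√(a³/μ) = 2π√(7286³/398600) = 6189.3 s = 103.16 min.
Single-satellite node shift = (6189.3/86164) × 360° = 25.86°.
With 5 satellites evenly phased, successive equator crossings are 25.86/5 = 5.172° apart.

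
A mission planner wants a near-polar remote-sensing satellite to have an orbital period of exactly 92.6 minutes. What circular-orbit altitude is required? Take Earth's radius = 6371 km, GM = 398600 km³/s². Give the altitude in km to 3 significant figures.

T = 92.6 min = 5556.0 s.
From T = 2π√(a³/μ): a = (μ T²/4π²)^(1/3) = (398600 × 5556.0² / 4π²)^(1/3) = 6780 km.
Altitude h = a − R = 6780 − 6371 = 409 km.

409 km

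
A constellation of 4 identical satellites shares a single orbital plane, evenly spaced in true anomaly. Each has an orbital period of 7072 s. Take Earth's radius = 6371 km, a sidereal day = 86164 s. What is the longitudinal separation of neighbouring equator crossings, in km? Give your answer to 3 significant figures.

Single-satellite node shift = (7072.0/86164) × 360° = 29.55°.
With 4 satellites evenly phased, successive equator crossings are 29.55/4 = 7.387° apart.
That is 7.387 × 111.2 = 821 km at the equator.

821 km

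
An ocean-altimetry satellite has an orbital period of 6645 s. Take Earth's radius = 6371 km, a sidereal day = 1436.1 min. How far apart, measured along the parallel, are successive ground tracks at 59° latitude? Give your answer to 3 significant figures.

1590 km

Node shift per orbit = (6645.0/86166) × 360° = 27.76°.
Equatorial spacing = 27.76 × 111.2 km/° = 3087 km.
At 59° latitude, spacing = 3087 × cos(59°) = 1590 km.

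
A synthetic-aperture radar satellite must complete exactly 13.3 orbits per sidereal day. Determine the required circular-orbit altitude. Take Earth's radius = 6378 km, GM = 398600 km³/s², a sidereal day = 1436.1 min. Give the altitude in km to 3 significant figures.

1130 km

Required period T = 86166 / 13.3 = 6478.6 s.
From T = 2π√(a³/μ): a = (μ T²/4π²)^(1/3) = (398600 × 6478.6² / 4π²)^(1/3) = 7511 km.
Altitude h = a − R = 7511 − 6378 = 1133 km.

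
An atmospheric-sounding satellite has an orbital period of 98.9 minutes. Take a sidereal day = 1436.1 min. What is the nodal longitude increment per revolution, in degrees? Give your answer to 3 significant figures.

24.8°

T = 98.9 min = 5934.0 s.
During one orbit Earth rotates (5934.0 / 86166) × 360° = 24.79°.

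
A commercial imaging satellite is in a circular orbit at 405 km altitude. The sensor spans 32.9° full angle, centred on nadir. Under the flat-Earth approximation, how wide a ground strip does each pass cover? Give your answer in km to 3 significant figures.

239 km

Half-angle = 32.9°/2 = 16.45°.
Swath width ≈ 2h·tan(θ/2) = 2 × 405 × tan(16.45°) = 239.2 km.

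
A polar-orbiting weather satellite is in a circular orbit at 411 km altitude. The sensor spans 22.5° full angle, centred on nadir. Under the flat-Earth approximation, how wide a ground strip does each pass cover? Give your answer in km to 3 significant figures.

164 km

Half-angle = 22.5°/2 = 11.25°.
Swath width ≈ 2h·tan(θ/2) = 2 × 411 × tan(11.25°) = 163.5 km.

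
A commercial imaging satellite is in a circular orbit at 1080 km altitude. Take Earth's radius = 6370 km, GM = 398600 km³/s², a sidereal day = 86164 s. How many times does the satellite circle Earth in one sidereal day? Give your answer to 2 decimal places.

13.46

Semi-major axis a = 6370 + 1080 = 7450 km. Period T = 2π√(a³/μ) = 2π√(7450³/398600) = 6399.5 s = 106.66 min.
Orbits per sidereal day = 86164 / 6399.5 = 13.464.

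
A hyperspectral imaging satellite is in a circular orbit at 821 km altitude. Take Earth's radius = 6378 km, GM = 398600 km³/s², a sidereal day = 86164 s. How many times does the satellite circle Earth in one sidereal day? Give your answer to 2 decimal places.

14.17

Semi-major axis a = 6378 + 821 = 7199 km. Period T = 2π√(a³/μ) = 2π√(7199³/398600) = 6078.8 s = 101.31 min.
Orbits per sidereal day = 86164 / 6078.8 = 14.174.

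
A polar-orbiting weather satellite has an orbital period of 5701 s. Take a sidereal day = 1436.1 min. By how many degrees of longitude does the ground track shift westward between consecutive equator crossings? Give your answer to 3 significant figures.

23.8°

During one orbit Earth rotates (5701.0 / 86166) × 360° = 23.82°.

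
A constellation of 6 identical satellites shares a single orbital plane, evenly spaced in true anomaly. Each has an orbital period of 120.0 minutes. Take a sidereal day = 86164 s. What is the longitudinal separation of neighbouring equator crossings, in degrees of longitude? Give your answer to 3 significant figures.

T = 120.0 min = 7200.0 s.
Single-satellite node shift = (7200.0/86164) × 360° = 30.08°.
With 6 satellites evenly phased, successive equator crossings are 30.08/6 = 5.014° apart.

5.01°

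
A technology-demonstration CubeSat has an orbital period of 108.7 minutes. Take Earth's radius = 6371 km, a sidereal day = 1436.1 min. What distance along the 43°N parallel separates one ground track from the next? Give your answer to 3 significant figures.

T = 108.7 min = 6522.0 s.
Node shift per orbit = (6522.0/86166) × 360° = 27.25°.
Equatorial spacing = 27.25 × 111.2 km/° = 3030 km.
At 43° latitude, spacing = 3030 × cos(43°) = 2216 km.

2220 km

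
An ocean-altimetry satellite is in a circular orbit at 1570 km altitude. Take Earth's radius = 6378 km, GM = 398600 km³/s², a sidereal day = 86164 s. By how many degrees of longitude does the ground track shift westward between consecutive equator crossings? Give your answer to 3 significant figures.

29.5°

Semi-major axis a = 6378 + 1570 = 7948 km. Period T = 2π√(a³/μ) = 2π√(7948³/398600) = 7051.8 s = 117.53 min.
During one orbit Earth rotates (7051.8 / 86164) × 360° = 29.46°.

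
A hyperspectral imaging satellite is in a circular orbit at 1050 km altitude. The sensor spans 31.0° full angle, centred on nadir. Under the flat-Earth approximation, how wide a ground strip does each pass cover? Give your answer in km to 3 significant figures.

582 km

Half-angle = 31.0°/2 = 15.5°.
Swath width ≈ 2h·tan(θ/2) = 2 × 1050 × tan(15.5°) = 582.4 km.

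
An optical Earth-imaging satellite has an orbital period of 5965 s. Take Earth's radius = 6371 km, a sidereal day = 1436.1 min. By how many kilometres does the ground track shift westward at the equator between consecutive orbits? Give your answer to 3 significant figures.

2770 km

During one orbit Earth rotates (5965.0 / 86166) × 360° = 24.92°.
At the equator that is 24.92° × (2π·6371/360) km/° = 24.92 × 111.2 = 2771 km.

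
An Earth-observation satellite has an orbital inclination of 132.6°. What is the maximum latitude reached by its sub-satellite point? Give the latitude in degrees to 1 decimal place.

47.4°

Retrograde orbit: the ground track reaches ±(180° − i) = ±(180 − 132.6) = ±47.4°.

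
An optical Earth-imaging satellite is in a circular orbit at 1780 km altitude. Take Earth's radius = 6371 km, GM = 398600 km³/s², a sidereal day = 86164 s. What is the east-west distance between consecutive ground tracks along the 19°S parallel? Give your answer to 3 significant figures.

3220 km

Semi-major axis a = 6371 + 1780 = 8151 km. Period T = 2π√(a³/μ) = 2π√(8151³/398600) = 7323.6 s = 122.06 min.
Node shift per orbit = (7323.6/86164) × 360° = 30.60°.
Equatorial spacing = 30.60 × 111.2 km/° = 3402 km.
At 19° latitude, spacing = 3402 × cos(19°) = 3217 km.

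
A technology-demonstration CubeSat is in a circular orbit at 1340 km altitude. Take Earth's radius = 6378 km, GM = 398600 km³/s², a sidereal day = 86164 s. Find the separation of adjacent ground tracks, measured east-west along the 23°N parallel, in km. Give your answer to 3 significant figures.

2890 km

Semi-major axis a = 6378 + 1340 = 7718 km. Period T = 2π√(a³/μ) = 2π√(7718³/398600) = 6747.9 s = 112.46 min.
Node shift per orbit = (6747.9/86164) × 360° = 28.19°.
Equatorial spacing = 28.19 × 111.3 km/° = 3138 km.
At 23° latitude, spacing = 3138 × cos(23°) = 2889 km.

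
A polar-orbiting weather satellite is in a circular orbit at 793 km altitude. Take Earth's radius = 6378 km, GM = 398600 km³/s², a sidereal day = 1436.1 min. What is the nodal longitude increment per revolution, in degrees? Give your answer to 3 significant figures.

25.2°

Semi-major axis a = 6378 + 793 = 7171 km. Period T = 2π√(a³/μ) = 2π√(7171³/398600) = 6043.4 s = 100.72 min.
During one orbit Earth rotates (6043.4 / 86166) × 360° = 25.25°.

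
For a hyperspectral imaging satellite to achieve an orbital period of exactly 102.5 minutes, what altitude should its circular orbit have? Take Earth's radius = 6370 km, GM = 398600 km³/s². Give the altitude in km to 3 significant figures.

T = 102.5 min = 6150.0 s.
From T = 2π√(a³/μ): a = (μ T²/4π²)^(1/3) = (398600 × 6150.0² / 4π²)^(1/3) = 7255 km.
Altitude h = a − R = 7255 − 6370 = 885 km.

885 km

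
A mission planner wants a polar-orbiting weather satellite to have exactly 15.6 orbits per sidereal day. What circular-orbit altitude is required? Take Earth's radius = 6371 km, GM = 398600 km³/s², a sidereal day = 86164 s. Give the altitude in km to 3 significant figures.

382 km

Required period T = 86164 / 15.6 = 5523.3 s.
From T = 2π√(a³/μ): a = (μ T²/4π²)^(1/3) = (398600 × 5523.3² / 4π²)^(1/3) = 6753 km.
Altitude h = a − R = 6753 − 6371 = 382 km.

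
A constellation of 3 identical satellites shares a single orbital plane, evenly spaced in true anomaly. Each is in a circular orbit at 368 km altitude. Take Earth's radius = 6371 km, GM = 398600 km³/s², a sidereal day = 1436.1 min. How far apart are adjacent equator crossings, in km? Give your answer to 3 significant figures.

853 km

Semi-major axis a = 6371 + 368 = 6739 km. Period T = 2π√(a³/μ) = 2π√(6739³/398600) = 5505.6 s = 91.76 min.
Single-satellite node shift = (5505.6/86166) × 360° = 23.00°.
With 3 satellites evenly phased, successive equator crossings are 23.00/3 = 7.667° apart.
That is 7.667 × 111.2 = 853 km at the equator.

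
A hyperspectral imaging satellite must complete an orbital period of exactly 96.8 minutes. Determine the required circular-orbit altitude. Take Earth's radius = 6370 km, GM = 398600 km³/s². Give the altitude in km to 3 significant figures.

T = 96.8 min = 5808.0 s.
From T = 2π√(a³/μ): a = (μ T²/4π²)^(1/3) = (398600 × 5808.0² / 4π²)^(1/3) = 6984 km.
Altitude h = a − R = 6984 − 6370 = 614 km.

614 km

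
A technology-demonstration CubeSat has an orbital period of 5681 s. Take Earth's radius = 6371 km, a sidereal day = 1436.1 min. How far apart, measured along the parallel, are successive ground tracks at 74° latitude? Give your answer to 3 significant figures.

Node shift per orbit = (5681.0/86166) × 360° = 23.74°.
Equatorial spacing = 23.74 × 111.2 km/° = 2639 km.
At 74° latitude, spacing = 2639 × cos(74°) = 727 km.

727 km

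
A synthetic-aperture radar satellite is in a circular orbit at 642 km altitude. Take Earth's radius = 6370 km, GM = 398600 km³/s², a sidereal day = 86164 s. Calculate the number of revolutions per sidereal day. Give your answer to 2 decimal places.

Semi-major axis a = 6370 + 642 = 7012 km. Period T = 2π√(a³/μ) = 2π√(7012³/398600) = 5843.5 s = 97.39 min.
Orbits per sidereal day = 86164 / 5843.5 = 14.745.

14.75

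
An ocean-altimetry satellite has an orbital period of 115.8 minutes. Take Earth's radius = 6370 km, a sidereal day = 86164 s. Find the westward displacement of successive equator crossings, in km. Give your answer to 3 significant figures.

T = 115.8 min = 6948.0 s.
During one orbit Earth rotates (6948.0 / 86164) × 360° = 29.03°.
At the equator that is 29.03° × (2π·6370/360) km/° = 29.03 × 111.2 = 3227 km.

3230 km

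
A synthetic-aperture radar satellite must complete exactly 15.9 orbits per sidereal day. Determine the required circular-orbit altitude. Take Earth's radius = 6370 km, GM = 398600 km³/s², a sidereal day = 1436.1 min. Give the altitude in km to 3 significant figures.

Required period T = 86166 / 15.9 = 5419.2 s.
From T = 2π√(a³/μ): a = (μ T²/4π²)^(1/3) = (398600 × 5419.2² / 4π²)^(1/3) = 6668 km.
Altitude h = a − R = 6668 − 6370 = 298 km.

298 km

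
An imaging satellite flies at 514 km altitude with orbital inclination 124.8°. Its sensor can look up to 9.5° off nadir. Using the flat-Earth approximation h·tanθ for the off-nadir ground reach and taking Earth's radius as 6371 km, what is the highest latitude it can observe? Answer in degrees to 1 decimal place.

56.0°

Retrograde orbit: the ground track reaches ±(180° − i) = ±(180 − 124.8) = ±55.2°.
Sensor half-swath on the ground ≈ 514·tan(9.5°) = 86 km = 0.77° of latitude.
Maximum observable latitude ≈ 55.2 + 0.77 = 56.0°.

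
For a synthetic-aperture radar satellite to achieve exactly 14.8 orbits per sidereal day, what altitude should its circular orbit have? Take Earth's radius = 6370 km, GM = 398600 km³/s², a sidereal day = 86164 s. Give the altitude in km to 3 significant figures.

Required period T = 86164 / 14.8 = 5821.9 s.
From T = 2π√(a³/μ): a = (μ T²/4π²)^(1/3) = (398600 × 5821.9² / 4π²)^(1/3) = 6995 km.
Altitude h = a − R = 6995 − 6370 = 625 km.

625 km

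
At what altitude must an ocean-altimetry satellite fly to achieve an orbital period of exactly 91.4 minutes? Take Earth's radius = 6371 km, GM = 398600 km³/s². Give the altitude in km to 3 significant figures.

350 km

T = 91.4 min = 5484.0 s.
From T = 2π√(a³/μ): a = (μ T²/4π²)^(1/3) = (398600 × 5484.0² / 4π²)^(1/3) = 6721 km.
Altitude h = a − R = 6721 − 6371 = 350 km.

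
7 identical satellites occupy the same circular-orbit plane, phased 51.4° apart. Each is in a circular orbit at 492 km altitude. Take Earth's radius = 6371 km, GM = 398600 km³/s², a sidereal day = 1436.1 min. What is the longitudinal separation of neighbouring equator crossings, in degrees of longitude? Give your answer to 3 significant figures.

Semi-major axis a = 6371 + 492 = 6863 km. Period T = 2π√(a³/μ) = 2π√(6863³/398600) = 5658.3 s = 94.30 min.
Single-satellite node shift = (5658.3/86166) × 360° = 23.64°.
With 7 satellites evenly phased, successive equator crossings are 23.64/7 = 3.377° apart.

3.38°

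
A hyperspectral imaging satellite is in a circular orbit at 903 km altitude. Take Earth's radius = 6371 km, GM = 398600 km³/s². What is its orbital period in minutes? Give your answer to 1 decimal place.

102.9 min

Semi-major axis a = 6371 + 903 = 7274 km. Period T = 2π√(a³/μ) = 2π√(7274³/398600) = 6174.1 s = 102.90 min.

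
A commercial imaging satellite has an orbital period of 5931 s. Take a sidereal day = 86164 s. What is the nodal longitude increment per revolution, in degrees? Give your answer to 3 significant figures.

During one orbit Earth rotates (5931.0 / 86164) × 360° = 24.78°.

24.8°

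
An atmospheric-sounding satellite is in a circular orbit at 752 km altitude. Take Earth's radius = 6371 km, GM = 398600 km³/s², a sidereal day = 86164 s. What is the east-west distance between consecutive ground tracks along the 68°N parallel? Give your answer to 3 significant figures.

Semi-major axis a = 6371 + 752 = 7123 km. Period T = 2π√(a³/μ) = 2π√(7123³/398600) = 5982.8 s = 99.71 min.
Node shift per orbit = (5982.8/86164) × 360° = 25.00°.
Equatorial spacing = 25.00 × 111.2 km/° = 2780 km.
At 68° latitude, spacing = 2780 × cos(68°) = 1041 km.

1040 km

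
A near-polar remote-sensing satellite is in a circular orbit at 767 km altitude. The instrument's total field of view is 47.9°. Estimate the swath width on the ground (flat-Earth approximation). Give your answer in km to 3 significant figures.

681 km

Half-angle = 47.9°/2 = 23.95°.
Swath width ≈ 2h·tan(θ/2) = 2 × 767 × tan(23.95°) = 681.4 km.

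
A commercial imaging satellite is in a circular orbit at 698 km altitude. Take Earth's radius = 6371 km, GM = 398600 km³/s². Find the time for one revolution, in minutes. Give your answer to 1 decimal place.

Semi-major axis a = 6371 + 698 = 7069 km. Period T = 2π√(a³/μ) = 2π√(7069³/398600) = 5914.9 s = 98.58 min.

98.6 min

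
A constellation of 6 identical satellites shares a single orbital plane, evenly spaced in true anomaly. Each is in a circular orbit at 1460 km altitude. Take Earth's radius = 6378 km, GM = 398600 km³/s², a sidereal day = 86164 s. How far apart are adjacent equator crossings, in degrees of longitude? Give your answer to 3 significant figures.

Semi-major axis a = 6378 + 1460 = 7838 km. Period T = 2π√(a³/μ) = 2π√(7838³/398600) = 6905.9 s = 115.10 min.
Single-satellite node shift = (6905.9/86164) × 360° = 28.85°.
With 6 satellites evenly phased, successive equator crossings are 28.85/6 = 4.809° apart.

4.81°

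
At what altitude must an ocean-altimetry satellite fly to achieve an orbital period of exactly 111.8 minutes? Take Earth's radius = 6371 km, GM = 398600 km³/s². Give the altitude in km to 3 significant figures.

1320 km

T = 111.8 min = 6708.0 s.
From T = 2π√(a³/μ): a = (μ T²/4π²)^(1/3) = (398600 × 6708.0² / 4π²)^(1/3) = 7688 km.
Altitude h = a − R = 7688 − 6371 = 1317 km.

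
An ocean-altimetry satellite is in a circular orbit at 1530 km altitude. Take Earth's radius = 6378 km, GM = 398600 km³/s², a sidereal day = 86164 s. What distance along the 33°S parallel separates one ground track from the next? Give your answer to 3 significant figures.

Semi-major axis a = 6378 + 1530 = 7908 km. Period T = 2π√(a³/μ) = 2π√(7908³/398600) = 6998.6 s = 116.64 min.
Node shift per orbit = (6998.6/86164) × 360° = 29.24°.
Equatorial spacing = 29.24 × 111.3 km/° = 3255 km.
At 33° latitude, spacing = 3255 × cos(33°) = 2730 km.

2730 km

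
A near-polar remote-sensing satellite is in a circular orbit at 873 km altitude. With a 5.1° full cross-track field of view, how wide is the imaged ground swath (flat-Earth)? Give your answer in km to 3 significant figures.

77.8 km

Half-angle = 5.1°/2 = 2.55°.
Swath width ≈ 2h·tan(θ/2) = 2 × 873 × tan(2.55°) = 77.8 km.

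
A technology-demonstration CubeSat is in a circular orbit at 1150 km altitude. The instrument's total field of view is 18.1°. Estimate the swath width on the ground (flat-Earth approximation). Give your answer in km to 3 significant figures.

366 km

Half-angle = 18.1°/2 = 9.05°.
Swath width ≈ 2h·tan(θ/2) = 2 × 1150 × tan(9.05°) = 366.3 km.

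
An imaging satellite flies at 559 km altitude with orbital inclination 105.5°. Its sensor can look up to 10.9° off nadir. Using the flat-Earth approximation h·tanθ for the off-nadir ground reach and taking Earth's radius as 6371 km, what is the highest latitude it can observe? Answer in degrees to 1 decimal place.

75.5°

Retrograde orbit: the ground track reaches ±(180° − i) = ±(180 − 105.5) = ±74.5°.
Sensor half-swath on the ground ≈ 559·tan(10.9°) = 108 km = 0.97° of latitude.
Maximum observable latitude ≈ 74.5 + 0.97 = 75.5°.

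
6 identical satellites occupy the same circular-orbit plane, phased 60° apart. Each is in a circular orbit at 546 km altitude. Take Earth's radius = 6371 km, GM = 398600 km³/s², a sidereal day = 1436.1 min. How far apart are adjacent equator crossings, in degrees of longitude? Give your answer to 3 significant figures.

3.99°

Semi-major axis a = 6371 + 546 = 6917 km. Period T = 2π√(a³/μ) = 2π√(6917³/398600) = 5725.2 s = 95.42 min.
Single-satellite node shift = (5725.2/86166) × 360° = 23.92°.
With 6 satellites evenly phased, successive equator crossings are 23.92/6 = 3.987° apart.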